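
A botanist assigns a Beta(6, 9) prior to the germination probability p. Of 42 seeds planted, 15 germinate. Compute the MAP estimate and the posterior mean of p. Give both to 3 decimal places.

Posterior: Beta(6+15, 9+27) = Beta(21, 36).
Mode = (21−1)/(21+36−2) = 20/55 = 0.364.
Mean = 21/(21+36) = 21/57 = 0.368.
Mean > mode: the posterior has a right tail.

MAP estimate = 0.364, posterior mean = 0.368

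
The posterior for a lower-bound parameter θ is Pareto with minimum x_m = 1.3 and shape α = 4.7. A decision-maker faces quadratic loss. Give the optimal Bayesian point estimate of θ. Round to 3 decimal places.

1.651

The Pareto density is strictly decreasing on [x_m, ∞), so the mode is x_m = 1.300.
Mean = α·x_m/(α−1) = 4.7·1.3/3.7 = 1.651.
Quadratic loss ⇒ the optimal estimator is the posterior mean.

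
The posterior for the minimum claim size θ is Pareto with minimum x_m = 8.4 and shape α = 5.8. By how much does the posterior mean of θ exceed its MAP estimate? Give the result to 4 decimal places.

1.7500

The Pareto density is strictly decreasing on [x_m, ∞), so the mode is x_m = 8.4000.
Mean = α·x_m/(α−1) = 5.8·8.4/4.8 = 10.1500.
Difference = 10.1500 − 8.4000 = 1.7500.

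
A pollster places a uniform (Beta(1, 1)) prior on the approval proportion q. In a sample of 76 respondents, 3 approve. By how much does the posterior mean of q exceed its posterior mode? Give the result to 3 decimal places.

0.012

Posterior: Beta(1+3, 1+73) = Beta(4, 74).
Mode = (4−1)/(4+74−2) = 3/76 = 0.039.
Mean = 4/(4+74) = 4/78 = 0.051.
Difference = 0.051 − 0.039 = 0.012.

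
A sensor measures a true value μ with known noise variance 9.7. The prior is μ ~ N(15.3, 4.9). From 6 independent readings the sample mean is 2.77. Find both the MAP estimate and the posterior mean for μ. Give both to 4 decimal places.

μ_MAP = 5.8785, E[μ|data] = 5.8785

Posterior for μ is Normal. Precision-weighted mean: (1/4.9·15.3 + 6/9.7·2.77) / (1/4.9 + 6/9.7) = 5.8785.
A Normal posterior is symmetric, so mode = mean.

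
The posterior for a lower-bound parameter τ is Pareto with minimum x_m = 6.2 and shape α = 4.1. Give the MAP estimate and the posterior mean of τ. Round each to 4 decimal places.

The Pareto density is strictly decreasing on [x_m, ∞), so the mode is x_m = 6.2000.
Mean = α·x_m/(α−1) = 4.1·6.2/3.1 = 8.2000.

MAP = 6.2000; posterior mean = 8.2000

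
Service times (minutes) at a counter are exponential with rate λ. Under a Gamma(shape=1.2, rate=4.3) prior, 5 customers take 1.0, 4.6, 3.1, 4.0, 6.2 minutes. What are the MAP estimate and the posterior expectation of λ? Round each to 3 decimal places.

MAP estimate = 0.224, posterior expectation = 0.267

Σ times = 18.9. Posterior: Gamma(shape = 1.2+5 = 6.2, rate = 4.3+18.9 = 23.2).
Mode = (α−1)/β = 5.2/23.2 = 0.224.
Mean = α/β = 6.2/23.2 = 0.267.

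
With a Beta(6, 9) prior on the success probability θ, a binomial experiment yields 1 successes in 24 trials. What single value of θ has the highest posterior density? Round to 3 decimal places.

Posterior: Beta(6+1, 9+23) = Beta(7, 32).
Mode = (7−1)/(7+32−2) = 6/37 = 0.162.
Mean = 7/(7+32) = 7/39 = 0.179.
This is the posterior mode — the MAP estimate.

0.162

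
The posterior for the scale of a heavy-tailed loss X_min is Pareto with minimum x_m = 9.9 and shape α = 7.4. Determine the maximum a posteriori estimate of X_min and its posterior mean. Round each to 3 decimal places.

The Pareto density is strictly decreasing on [x_m, ∞), so the mode is x_m = 9.900.
Mean = α·x_m/(α−1) = 7.4·9.9/6.4 = 11.447.
The mean is pulled above the mode by the posterior's right skew.

maximum a posteriori estimate = 9.900, posterior mean = 11.447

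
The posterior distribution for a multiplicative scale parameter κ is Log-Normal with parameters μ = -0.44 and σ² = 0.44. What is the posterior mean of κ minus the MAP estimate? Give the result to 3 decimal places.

0.388

Mode = exp(μ − σ²) = exp(-0.88) = 0.415.
Mean = exp(μ + σ²/2) = exp(-0.220) = 0.803.
Difference = 0.803 − 0.415 = 0.388.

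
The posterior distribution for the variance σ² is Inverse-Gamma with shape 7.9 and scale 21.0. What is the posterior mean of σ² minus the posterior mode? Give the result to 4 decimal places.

0.6839

Mode = β/(α+1) = 21.0/8.9 = 2.3596.
Mean = β/(α−1) = 21.0/6.9 = 3.0435.
Difference = 3.0435 − 2.3596 = 0.6839.
The mean is pulled above the mode by the posterior's right skew.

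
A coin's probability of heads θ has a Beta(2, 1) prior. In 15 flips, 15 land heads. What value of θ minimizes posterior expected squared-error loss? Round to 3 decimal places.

0.944

Posterior: Beta(2+15, 1+0) = Beta(17, 1).
Since β = 1 ≤ 1 and α > 1, the Beta density is monotone increasing on [0,1]; the mode is at 1.
Mean = 17/(17+1) = 0.944.
Squared-error loss ⇒ the optimal estimator is the posterior mean.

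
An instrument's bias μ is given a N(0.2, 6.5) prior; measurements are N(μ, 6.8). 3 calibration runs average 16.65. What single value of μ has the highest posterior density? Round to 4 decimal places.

Posterior for μ is Normal. Precision-weighted mean: (1/6.5·0.2 + 3/6.8·16.65) / (1/6.5 + 3/6.8) = 12.3968.
A Normal posterior is symmetric, so mode = mean.
This is the posterior mode — the MAP estimate.

12.3968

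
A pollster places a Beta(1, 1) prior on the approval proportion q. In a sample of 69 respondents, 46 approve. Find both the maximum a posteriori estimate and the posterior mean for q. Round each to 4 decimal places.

Posterior: Beta(1+46, 1+23) = Beta(47, 24).
Mode = (47−1)/(47+24−2) = 46/69 = 0.6667.
With a flat prior the MAP equals the MLE, 46/69.
Mean = 47/(47+24) = 47/71 = 0.6620.
The posterior is left-skewed, so the mode exceeds the mean.

MAP: 0.6667. Posterior mean: 0.6620.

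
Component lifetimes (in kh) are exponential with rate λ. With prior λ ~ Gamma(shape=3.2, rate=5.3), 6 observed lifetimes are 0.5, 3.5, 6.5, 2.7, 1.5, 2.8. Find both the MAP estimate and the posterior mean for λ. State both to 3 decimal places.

MAP: 0.360. Posterior mean: 0.404.

Σ times = 17.5. Posterior: Gamma(shape = 3.2+6 = 9.2, rate = 5.3+17.5 = 22.8).
Mode = (α−1)/β = 8.2/22.8 = 0.360.
Mean = α/β = 9.2/22.8 = 0.404.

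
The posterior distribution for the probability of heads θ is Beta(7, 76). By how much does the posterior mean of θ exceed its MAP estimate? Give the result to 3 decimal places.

0.010

Mode = (7−1)/(7+76−2) = 6/81 = 0.074.
Mean = 7/(7+76) = 7/83 = 0.084.
Difference = 0.084 − 0.074 = 0.010.
Mean > mode: the posterior has a right tail.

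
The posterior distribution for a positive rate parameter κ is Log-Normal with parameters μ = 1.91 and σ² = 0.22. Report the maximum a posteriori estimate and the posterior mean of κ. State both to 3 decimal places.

MAP = 5.419, posterior mean = 7.538

Mode = exp(μ − σ²) = exp(1.69) = 5.419.
Mean = exp(μ + σ²/2) = exp(2.020) = 7.538.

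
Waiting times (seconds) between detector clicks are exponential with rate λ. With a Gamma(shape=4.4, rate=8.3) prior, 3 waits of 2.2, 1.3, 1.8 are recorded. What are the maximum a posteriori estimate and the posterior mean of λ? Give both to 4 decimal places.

MAP: 0.4706. Posterior mean: 0.5441.

Σ times = 5.3. Posterior: Gamma(shape = 4.4+3 = 7.4, rate = 8.3+5.3 = 13.6).
Mode = (α−1)/β = 6.4/13.6 = 0.4706.
Mean = α/β = 7.4/13.6 = 0.5441.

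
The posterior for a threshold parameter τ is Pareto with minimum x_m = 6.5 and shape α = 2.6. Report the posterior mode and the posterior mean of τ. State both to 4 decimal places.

MAP: 6.5000. Posterior mean: 10.5625.

The Pareto density is strictly decreasing on [x_m, ∞), so the mode is x_m = 6.5000.
Mean = α·x_m/(α−1) = 2.6·6.5/1.6 = 10.5625.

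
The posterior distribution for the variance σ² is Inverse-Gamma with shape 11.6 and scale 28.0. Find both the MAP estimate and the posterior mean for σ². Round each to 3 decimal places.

MAP: 2.222. Posterior mean: 2.642.

Mode = β/(α+1) = 28.0/12.6 = 2.222.
Mean = β/(α−1) = 28.0/10.6 = 2.642.
Mean > mode: the posterior has a right tail.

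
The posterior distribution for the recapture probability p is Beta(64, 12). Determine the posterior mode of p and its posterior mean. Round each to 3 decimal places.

MAP: 0.851. Posterior mean: 0.842.

Mode = (64−1)/(64+12−2) = 63/74 = 0.851.
Mean = 64/(64+12) = 64/76 = 0.842.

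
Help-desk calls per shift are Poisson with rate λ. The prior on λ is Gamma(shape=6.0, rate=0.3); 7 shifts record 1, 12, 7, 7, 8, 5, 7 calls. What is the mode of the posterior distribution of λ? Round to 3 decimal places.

7.123

Σ counts = 47. Posterior: Gamma(shape = 6.0+47 = 53.0, rate = 0.3+7 = 7.3).
Mode = (α−1)/β = 52.0/7.3 = 7.123.
Mean = α/β = 53.0/7.3 = 7.260.
This is the posterior mode — the MAP estimate.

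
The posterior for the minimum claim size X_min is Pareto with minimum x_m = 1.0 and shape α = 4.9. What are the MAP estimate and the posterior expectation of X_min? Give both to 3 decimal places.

MAP: 1.000. Posterior mean: 1.256.

The Pareto density is strictly decreasing on [x_m, ∞), so the mode is x_m = 1.000.
Mean = α·x_m/(α−1) = 4.9·1.0/3.9 = 1.256.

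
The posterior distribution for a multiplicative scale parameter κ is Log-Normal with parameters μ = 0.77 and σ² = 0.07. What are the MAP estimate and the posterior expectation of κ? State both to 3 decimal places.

Mode = exp(μ − σ²) = exp(0.70) = 2.014.
Mean = exp(μ + σ²/2) = exp(0.805) = 2.237.
The posterior is right-skewed, so the mean exceeds the mode.

κ_MAP = 2.014, E[κ|data] = 2.237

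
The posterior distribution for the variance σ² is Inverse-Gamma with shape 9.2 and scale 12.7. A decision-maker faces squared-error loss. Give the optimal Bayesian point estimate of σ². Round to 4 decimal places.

Mode = β/(α+1) = 12.7/10.2 = 1.2451.
Mean = β/(α−1) = 12.7/8.2 = 1.5488.
Squared-error loss ⇒ the optimal estimator is the posterior mean.

1.5488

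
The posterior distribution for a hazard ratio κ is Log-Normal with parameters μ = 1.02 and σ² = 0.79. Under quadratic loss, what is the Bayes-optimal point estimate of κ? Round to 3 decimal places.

4.116

Mode = exp(μ − σ²) = exp(0.23) = 1.259.
Mean = exp(μ + σ²/2) = exp(1.415) = 4.116.
Quadratic loss ⇒ the optimal estimator is the posterior mean.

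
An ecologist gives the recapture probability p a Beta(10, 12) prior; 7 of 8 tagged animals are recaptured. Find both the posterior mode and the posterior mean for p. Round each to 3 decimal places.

MAP = 0.571; posterior mean = 0.567

Posterior: Beta(10+7, 12+1) = Beta(17, 13).
Mode = (17−1)/(17+13−2) = 16/28 = 0.571.
Mean = 17/(17+13) = 17/30 = 0.567.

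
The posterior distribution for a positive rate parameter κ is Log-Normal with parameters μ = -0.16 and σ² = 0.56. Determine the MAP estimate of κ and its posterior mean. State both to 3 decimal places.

Mode = exp(μ − σ²) = exp(-0.72) = 0.487.
Mean = exp(μ + σ²/2) = exp(0.120) = 1.127.
Right-skewed posterior ⇒ mode < mean.

MAP = 0.487, posterior mean = 1.127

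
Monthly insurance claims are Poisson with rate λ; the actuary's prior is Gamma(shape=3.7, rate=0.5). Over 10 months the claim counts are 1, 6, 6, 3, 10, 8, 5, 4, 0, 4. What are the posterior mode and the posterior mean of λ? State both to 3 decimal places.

Σ counts = 47. Posterior: Gamma(shape = 3.7+47 = 50.7, rate = 0.5+10 = 10.5).
Mode = (α−1)/β = 49.7/10.5 = 4.733.
Mean = α/β = 50.7/10.5 = 4.829.
The posterior is right-skewed, so the mean exceeds the mode.

MAP = 4.733; posterior mean = 4.829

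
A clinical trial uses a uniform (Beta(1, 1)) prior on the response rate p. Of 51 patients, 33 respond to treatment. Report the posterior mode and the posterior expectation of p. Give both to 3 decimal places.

MAP = 0.647; posterior mean = 0.642

Posterior: Beta(1+33, 1+18) = Beta(34, 19).
Mode = (34−1)/(34+19−2) = 33/51 = 0.647.
With a flat prior the MAP equals the MLE, 33/51.
Mean = 34/(34+19) = 34/53 = 0.642.
Left-skewed posterior ⇒ mean < mode.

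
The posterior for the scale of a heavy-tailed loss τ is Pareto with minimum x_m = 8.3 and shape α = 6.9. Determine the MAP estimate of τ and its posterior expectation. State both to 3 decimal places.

The Pareto density is strictly decreasing on [x_m, ∞), so the mode is x_m = 8.300.
Mean = α·x_m/(α−1) = 6.9·8.3/5.9 = 9.707.

MAP = 8.300, posterior mean = 9.707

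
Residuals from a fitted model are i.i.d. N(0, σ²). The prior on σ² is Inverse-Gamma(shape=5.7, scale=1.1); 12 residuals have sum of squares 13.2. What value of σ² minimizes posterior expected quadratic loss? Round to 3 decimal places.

0.720

Posterior: Inverse-Gamma(shape = 5.7+12/2 = 11.7, scale = 1.1+13.2/2 = 7.7).
Mode = β/(α+1) = 7.7/12.7 = 0.606.
Mean = β/(α−1) = 7.7/10.7 = 0.720.
Quadratic loss ⇒ the optimal estimator is the posterior mean.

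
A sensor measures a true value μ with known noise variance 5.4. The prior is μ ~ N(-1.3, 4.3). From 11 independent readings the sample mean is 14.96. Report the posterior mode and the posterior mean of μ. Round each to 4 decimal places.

μ_MAP = 13.2939, E[μ|data] = 13.2939

Posterior for μ is Normal. Precision-weighted mean: (1/4.3·-1.3 + 11/5.4·14.96) / (1/4.3 + 11/5.4) = 13.2939.
A Normal posterior is symmetric, so mode = mean.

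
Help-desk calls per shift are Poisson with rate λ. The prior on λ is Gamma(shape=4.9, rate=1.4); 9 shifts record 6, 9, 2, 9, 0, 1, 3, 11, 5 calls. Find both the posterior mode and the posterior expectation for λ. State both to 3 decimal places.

posterior mode = 4.798, posterior expectation = 4.894

Σ counts = 46. Posterior: Gamma(shape = 4.9+46 = 50.9, rate = 1.4+9 = 10.4).
Mode = (α−1)/β = 49.9/10.4 = 4.798.
Mean = α/β = 50.9/10.4 = 4.894.
The mean is pulled above the mode by the posterior's right skew.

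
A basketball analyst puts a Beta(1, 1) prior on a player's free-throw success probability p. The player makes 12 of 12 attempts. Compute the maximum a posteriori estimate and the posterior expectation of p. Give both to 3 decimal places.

p_MAP = 1.000, E[p|data] = 0.929

Posterior: Beta(1+12, 1+0) = Beta(13, 1).
Since β = 1 ≤ 1 and α > 1, the Beta density is monotone increasing on [0,1]; the mode is at 1.
Mean = 13/(13+1) = 0.929.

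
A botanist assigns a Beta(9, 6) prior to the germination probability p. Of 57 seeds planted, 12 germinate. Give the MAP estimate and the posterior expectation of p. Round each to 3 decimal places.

p_MAP = 0.286, E[p|data] = 0.292

Posterior: Beta(9+12, 6+45) = Beta(21, 51).
Mode = (21−1)/(21+51−2) = 20/70 = 0.286.
Mean = 21/(21+51) = 21/72 = 0.292.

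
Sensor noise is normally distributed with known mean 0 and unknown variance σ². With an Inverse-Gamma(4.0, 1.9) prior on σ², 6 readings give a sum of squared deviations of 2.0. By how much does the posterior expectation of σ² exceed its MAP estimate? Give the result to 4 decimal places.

0.1208

Posterior: Inverse-Gamma(shape = 4.0+6/2 = 7.0, scale = 1.9+2.0/2 = 2.9).
Mode = β/(α+1) = 2.9/8.0 = 0.3625.
Mean = β/(α−1) = 2.9/6.0 = 0.4833.
Difference = 0.4833 − 0.3625 = 0.1208.
Mean > mode: the posterior has a right tail.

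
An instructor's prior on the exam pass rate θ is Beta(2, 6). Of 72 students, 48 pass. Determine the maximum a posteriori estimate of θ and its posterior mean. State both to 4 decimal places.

Posterior: Beta(2+48, 6+24) = Beta(50, 30).
Mode = (50−1)/(50+30−2) = 49/78 = 0.6282.
Mean = 50/(50+30) = 50/80 = 0.6250.

MAP: 0.6282. Posterior mean: 0.6250.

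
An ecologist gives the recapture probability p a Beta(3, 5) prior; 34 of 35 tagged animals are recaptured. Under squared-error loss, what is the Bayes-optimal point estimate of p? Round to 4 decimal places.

0.8605

Posterior: Beta(3+34, 5+1) = Beta(37, 6).
Mode = (37−1)/(37+6−2) = 36/41 = 0.8780.
Mean = 37/(37+6) = 37/43 = 0.8605.
Squared-error loss ⇒ the optimal estimator is the posterior mean.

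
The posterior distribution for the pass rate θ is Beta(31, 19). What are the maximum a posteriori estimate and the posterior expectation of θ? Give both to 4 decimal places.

Mode = (31−1)/(31+19−2) = 30/48 = 0.6250.
Mean = 31/(31+19) = 31/50 = 0.6200.
Left-skewed posterior ⇒ mean < mode.

θ_MAP = 0.6250, E[θ|data] = 0.6200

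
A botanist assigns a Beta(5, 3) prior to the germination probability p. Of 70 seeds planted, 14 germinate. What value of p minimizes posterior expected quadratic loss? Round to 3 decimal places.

Posterior: Beta(5+14, 3+56) = Beta(19, 59).
Mode = (19−1)/(19+59−2) = 18/76 = 0.237.
Mean = 19/(19+59) = 19/78 = 0.244.
Quadratic loss ⇒ the optimal estimator is the posterior mean.

0.244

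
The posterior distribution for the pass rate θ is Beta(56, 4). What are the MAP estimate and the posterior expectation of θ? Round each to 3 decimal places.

θ_MAP = 0.948, E[θ|data] = 0.933

Mode = (56−1)/(56+4−2) = 55/58 = 0.948.
Mean = 56/(56+4) = 56/60 = 0.933.
The posterior is left-skewed, so the mode exceeds the mean.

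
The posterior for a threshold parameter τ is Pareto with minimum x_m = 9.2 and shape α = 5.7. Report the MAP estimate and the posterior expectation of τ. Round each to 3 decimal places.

The Pareto density is strictly decreasing on [x_m, ∞), so the mode is x_m = 9.200.
Mean = α·x_m/(α−1) = 5.7·9.2/4.7 = 11.157.

MAP estimate = 9.200, posterior expectation = 11.157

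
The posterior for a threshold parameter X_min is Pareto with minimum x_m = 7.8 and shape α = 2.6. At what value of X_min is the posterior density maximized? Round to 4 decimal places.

The Pareto density is strictly decreasing on [x_m, ∞), so the mode is x_m = 7.8000.
Mean = α·x_m/(α−1) = 2.6·7.8/1.6 = 12.6750.
This is the posterior mode — the MAP estimate.

7.8000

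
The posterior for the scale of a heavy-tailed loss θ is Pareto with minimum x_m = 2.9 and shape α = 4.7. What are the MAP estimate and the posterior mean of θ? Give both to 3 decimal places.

MAP = 2.900; posterior mean = 3.684

The Pareto density is strictly decreasing on [x_m, ∞), so the mode is x_m = 2.900.
Mean = α·x_m/(α−1) = 4.7·2.9/3.7 = 3.684.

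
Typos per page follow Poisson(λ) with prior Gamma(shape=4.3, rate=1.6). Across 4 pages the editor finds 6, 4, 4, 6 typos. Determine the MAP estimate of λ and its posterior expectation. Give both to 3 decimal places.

Σ counts = 20. Posterior: Gamma(shape = 4.3+20 = 24.3, rate = 1.6+4 = 5.6).
Mode = (α−1)/β = 23.3/5.6 = 4.161.
Mean = α/β = 24.3/5.6 = 4.339.
Mean > mode: the posterior has a right tail.

MAP: 4.161. Posterior mean: 4.339.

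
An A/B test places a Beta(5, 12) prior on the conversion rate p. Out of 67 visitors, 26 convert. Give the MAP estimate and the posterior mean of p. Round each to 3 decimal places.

p_MAP = 0.366, E[p|data] = 0.369

Posterior: Beta(5+26, 12+41) = Beta(31, 53).
Mode = (31−1)/(31+53−2) = 30/82 = 0.366.
Mean = 31/(31+53) = 31/84 = 0.369.
Right-skewed posterior ⇒ mode < mean.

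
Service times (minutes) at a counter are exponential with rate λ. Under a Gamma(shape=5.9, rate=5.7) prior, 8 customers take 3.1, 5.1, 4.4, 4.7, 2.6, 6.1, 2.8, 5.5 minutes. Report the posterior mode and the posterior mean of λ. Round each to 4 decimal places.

Σ times = 34.3. Posterior: Gamma(shape = 5.9+8 = 13.9, rate = 5.7+34.3 = 40.0).
Mode = (α−1)/β = 12.9/40.0 = 0.3225.
Mean = α/β = 13.9/40.0 = 0.3475.

posterior mode = 0.3225, posterior mean = 0.3475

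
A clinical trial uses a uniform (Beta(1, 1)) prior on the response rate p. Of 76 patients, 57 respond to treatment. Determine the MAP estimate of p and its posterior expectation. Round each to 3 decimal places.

p_MAP = 0.750, E[p|data] = 0.744

Posterior: Beta(1+57, 1+19) = Beta(58, 20).
Mode = (58−1)/(58+20−2) = 57/76 = 0.750.
Mean = 58/(58+20) = 58/78 = 0.744.
The posterior is left-skewed, so the mode exceeds the mean.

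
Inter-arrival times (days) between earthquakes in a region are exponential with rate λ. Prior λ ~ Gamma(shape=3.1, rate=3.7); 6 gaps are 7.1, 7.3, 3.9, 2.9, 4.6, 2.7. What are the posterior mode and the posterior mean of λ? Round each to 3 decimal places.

Σ times = 28.5. Posterior: Gamma(shape = 3.1+6 = 9.1, rate = 3.7+28.5 = 32.2).
Mode = (α−1)/β = 8.1/32.2 = 0.252.
Mean = α/β = 9.1/32.2 = 0.283.

posterior mode = 0.252, posterior mean = 0.283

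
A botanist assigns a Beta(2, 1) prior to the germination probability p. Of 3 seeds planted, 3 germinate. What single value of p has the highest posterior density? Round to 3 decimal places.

Posterior: Beta(2+3, 1+0) = Beta(5, 1).
Since β = 1 ≤ 1 and α > 1, the Beta density is monotone increasing on [0,1]; the mode is at 1.
Mean = 5/(5+1) = 0.833.
This is the posterior mode — the MAP estimate.

1.000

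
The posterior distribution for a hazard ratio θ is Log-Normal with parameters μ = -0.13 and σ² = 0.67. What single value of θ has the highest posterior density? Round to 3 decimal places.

0.449

Mode = exp(μ − σ²) = exp(-0.80) = 0.449.
Mean = exp(μ + σ²/2) = exp(0.205) = 1.228.
This is the posterior mode — the MAP estimate.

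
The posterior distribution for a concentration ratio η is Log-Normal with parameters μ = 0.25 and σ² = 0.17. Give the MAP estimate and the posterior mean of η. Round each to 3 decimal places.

MAP: 1.083. Posterior mean: 1.398.

Mode = exp(μ − σ²) = exp(0.08) = 1.083.
Mean = exp(μ + σ²/2) = exp(0.335) = 1.398.
The mean is pulled above the mode by the posterior's right skew.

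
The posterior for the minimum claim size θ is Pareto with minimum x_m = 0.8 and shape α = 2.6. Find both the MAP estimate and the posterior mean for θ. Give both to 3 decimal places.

The Pareto density is strictly decreasing on [x_m, ∞), so the mode is x_m = 0.800.
Mean = α·x_m/(α−1) = 2.6·0.8/1.6 = 1.300.
The posterior is right-skewed, so the mean exceeds the mode.

MAP: 0.800. Posterior mean: 1.300.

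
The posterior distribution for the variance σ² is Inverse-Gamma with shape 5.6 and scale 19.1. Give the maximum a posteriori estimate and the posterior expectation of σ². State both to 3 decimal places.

MAP: 2.894. Posterior mean: 4.152.

Mode = β/(α+1) = 19.1/6.6 = 2.894.
Mean = β/(α−1) = 19.1/4.6 = 4.152.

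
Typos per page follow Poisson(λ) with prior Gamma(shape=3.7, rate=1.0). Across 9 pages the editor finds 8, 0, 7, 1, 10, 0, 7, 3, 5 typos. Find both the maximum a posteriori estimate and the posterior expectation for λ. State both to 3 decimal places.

Σ counts = 41. Posterior: Gamma(shape = 3.7+41 = 44.7, rate = 1.0+9 = 10.0).
Mode = (α−1)/β = 43.7/10.0 = 4.370.
Mean = α/β = 44.7/10.0 = 4.470.

λ_MAP = 4.370, E[λ|data] = 4.470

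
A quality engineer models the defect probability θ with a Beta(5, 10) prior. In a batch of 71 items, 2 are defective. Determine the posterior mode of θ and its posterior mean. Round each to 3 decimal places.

Posterior: Beta(5+2, 10+69) = Beta(7, 79).
Mode = (7−1)/(7+79−2) = 6/84 = 0.071.
Mean = 7/(7+79) = 7/86 = 0.081.
Mean > mode: the posterior has a right tail.

MAP: 0.071. Posterior mean: 0.081.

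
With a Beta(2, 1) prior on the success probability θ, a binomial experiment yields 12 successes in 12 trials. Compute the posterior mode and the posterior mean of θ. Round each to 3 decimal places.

Posterior: Beta(2+12, 1+0) = Beta(14, 1).
Since β = 1 ≤ 1 and α > 1, the Beta density is monotone increasing on [0,1]; the mode is at 1.
Mean = 14/(14+1) = 0.933.
The posterior is left-skewed, so the mode exceeds the mean.

posterior mode = 1.000, posterior mean = 0.933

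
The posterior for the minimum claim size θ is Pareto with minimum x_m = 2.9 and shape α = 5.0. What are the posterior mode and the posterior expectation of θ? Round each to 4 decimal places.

The Pareto density is strictly decreasing on [x_m, ∞), so the mode is x_m = 2.9000.
Mean = α·x_m/(α−1) = 5.0·2.9/4.0 = 3.6250.
Mean > mode: the posterior has a right tail.

posterior mode = 2.9000, posterior expectation = 3.6250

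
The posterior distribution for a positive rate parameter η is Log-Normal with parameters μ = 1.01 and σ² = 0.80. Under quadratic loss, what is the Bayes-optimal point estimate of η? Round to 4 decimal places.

Mode = exp(μ − σ²) = exp(0.21) = 1.2337.
Mean = exp(μ + σ²/2) = exp(1.410) = 4.0960.
Quadratic loss ⇒ the optimal estimator is the posterior mean.

4.0960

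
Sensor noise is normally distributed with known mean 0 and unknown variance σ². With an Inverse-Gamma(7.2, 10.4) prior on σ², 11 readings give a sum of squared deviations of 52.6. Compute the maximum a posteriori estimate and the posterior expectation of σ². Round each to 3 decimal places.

MAP: 2.679. Posterior mean: 3.137.

Posterior: Inverse-Gamma(shape = 7.2+11/2 = 12.7, scale = 10.4+52.6/2 = 36.7).
Mode = β/(α+1) = 36.7/13.7 = 2.679.
Mean = β/(α−1) = 36.7/11.7 = 3.137.
The mean is pulled above the mode by the posterior's right skew.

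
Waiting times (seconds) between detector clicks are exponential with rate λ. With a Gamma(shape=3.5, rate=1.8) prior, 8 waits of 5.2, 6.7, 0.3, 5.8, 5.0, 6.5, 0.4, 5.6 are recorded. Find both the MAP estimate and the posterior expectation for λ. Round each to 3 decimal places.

Σ times = 35.5. Posterior: Gamma(shape = 3.5+8 = 11.5, rate = 1.8+35.5 = 37.3).
Mode = (α−1)/β = 10.5/37.3 = 0.282.
Mean = α/β = 11.5/37.3 = 0.308.

MAP = 0.282, posterior mean = 0.308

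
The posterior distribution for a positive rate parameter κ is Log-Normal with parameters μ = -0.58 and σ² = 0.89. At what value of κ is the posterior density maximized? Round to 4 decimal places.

Mode = exp(μ − σ²) = exp(-1.47) = 0.2299.
Mean = exp(μ + σ²/2) = exp(-0.135) = 0.8737.
This is the posterior mode — the MAP estimate.

0.2299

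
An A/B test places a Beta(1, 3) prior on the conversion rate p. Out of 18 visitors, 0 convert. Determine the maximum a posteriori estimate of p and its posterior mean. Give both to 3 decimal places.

Posterior: Beta(1+0, 3+18) = Beta(1, 21).
Since α = 1 ≤ 1 and β > 1, the Beta density is monotone decreasing on [0,1]; the mode is at 0.
Mean = 1/(1+21) = 0.045.

p_MAP = 0.000, E[p|data] = 0.045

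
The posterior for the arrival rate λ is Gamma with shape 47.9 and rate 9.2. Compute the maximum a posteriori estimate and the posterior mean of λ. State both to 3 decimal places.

Mode = (α−1)/β = 46.9/9.2 = 5.098.
Mean = α/β = 47.9/9.2 = 5.207.

MAP: 5.098. Posterior mean: 5.207.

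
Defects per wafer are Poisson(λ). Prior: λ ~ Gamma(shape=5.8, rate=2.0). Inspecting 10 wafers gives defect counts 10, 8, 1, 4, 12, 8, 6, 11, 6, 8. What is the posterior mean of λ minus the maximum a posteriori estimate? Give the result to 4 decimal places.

0.0833

Σ counts = 74. Posterior: Gamma(shape = 5.8+74 = 79.8, rate = 2.0+10 = 12.0).
Mode = (α−1)/β = 78.8/12.0 = 6.5667.
Mean = α/β = 79.8/12.0 = 6.6500.
Difference = 6.6500 − 6.5667 = 0.0833.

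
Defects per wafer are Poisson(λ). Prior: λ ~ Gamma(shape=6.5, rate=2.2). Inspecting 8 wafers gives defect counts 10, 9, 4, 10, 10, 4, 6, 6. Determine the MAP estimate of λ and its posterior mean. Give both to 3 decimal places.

Σ counts = 59. Posterior: Gamma(shape = 6.5+59 = 65.5, rate = 2.2+8 = 10.2).
Mode = (α−1)/β = 64.5/10.2 = 6.324.
Mean = α/β = 65.5/10.2 = 6.422.
The posterior is right-skewed, so the mean exceeds the mode.

MAP: 6.324. Posterior mean: 6.422.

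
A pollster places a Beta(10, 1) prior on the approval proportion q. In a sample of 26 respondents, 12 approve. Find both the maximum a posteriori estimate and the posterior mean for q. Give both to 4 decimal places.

q_MAP = 0.6000, E[q|data] = 0.5946

Posterior: Beta(10+12, 1+14) = Beta(22, 15).
Mode = (22−1)/(22+15−2) = 21/35 = 0.6000.
Mean = 22/(22+15) = 22/37 = 0.5946.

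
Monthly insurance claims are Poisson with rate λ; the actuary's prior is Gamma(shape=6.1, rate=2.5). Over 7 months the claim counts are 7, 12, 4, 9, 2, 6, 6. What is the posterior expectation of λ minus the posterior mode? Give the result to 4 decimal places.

0.1053

Σ counts = 46. Posterior: Gamma(shape = 6.1+46 = 52.1, rate = 2.5+7 = 9.5).
Mode = (α−1)/β = 51.1/9.5 = 5.3789.
Mean = α/β = 52.1/9.5 = 5.4842.
Difference = 5.4842 − 5.3789 = 0.1053.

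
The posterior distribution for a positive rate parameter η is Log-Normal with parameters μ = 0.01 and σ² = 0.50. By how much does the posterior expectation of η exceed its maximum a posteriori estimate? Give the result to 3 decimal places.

Mode = exp(μ − σ²) = exp(-0.49) = 0.613.
Mean = exp(μ + σ²/2) = exp(0.260) = 1.297.
Difference = 1.297 − 0.613 = 0.684.
Mean > mode: the posterior has a right tail.

0.684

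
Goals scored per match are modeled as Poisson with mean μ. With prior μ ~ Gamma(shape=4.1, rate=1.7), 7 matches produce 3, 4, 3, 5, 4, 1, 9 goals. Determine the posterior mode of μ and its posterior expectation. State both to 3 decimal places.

μ_MAP = 3.690, E[μ|data] = 3.805

Σ counts = 29. Posterior: Gamma(shape = 4.1+29 = 33.1, rate = 1.7+7 = 8.7).
Mode = (α−1)/β = 32.1/8.7 = 3.690.
Mean = α/β = 33.1/8.7 = 3.805.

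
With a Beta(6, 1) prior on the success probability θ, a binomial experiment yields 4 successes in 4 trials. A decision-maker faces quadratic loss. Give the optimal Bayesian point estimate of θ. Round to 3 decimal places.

0.909

Posterior: Beta(6+4, 1+0) = Beta(10, 1).
Since β = 1 ≤ 1 and α > 1, the Beta density is monotone increasing on [0,1]; the mode is at 1.
Mean = 10/(10+1) = 0.909.
Quadratic loss ⇒ the optimal estimator is the posterior mean.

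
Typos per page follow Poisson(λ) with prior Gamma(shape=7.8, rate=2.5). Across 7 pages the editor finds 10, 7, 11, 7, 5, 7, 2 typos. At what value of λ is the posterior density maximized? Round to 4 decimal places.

Σ counts = 49. Posterior: Gamma(shape = 7.8+49 = 56.8, rate = 2.5+7 = 9.5).
Mode = (α−1)/β = 55.8/9.5 = 5.8737.
Mean = α/β = 56.8/9.5 = 5.9789.
This is the posterior mode — the MAP estimate.

5.8737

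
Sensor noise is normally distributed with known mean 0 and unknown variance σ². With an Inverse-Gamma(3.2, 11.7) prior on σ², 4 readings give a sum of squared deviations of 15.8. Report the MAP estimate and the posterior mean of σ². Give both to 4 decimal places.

MAP estimate = 3.1613, posterior mean = 4.6667

Posterior: Inverse-Gamma(shape = 3.2+4/2 = 5.2, scale = 11.7+15.8/2 = 19.6).
Mode = β/(α+1) = 19.6/6.2 = 3.1613.
Mean = β/(α−1) = 19.6/4.2 = 4.6667.
The mean is pulled above the mode by the posterior's right skew.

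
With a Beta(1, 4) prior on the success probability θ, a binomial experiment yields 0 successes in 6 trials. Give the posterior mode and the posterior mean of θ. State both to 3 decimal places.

MAP = 0.000; posterior mean = 0.091

Posterior: Beta(1+0, 4+6) = Beta(1, 10).
Since α = 1 ≤ 1 and β > 1, the Beta density is monotone decreasing on [0,1]; the mode is at 0.
Mean = 1/(1+10) = 0.091.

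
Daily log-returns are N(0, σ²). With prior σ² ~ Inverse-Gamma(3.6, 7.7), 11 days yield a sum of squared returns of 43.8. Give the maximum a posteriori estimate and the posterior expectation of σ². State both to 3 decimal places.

Posterior: Inverse-Gamma(shape = 3.6+11/2 = 9.1, scale = 7.7+43.8/2 = 29.6).
Mode = β/(α+1) = 29.6/10.1 = 2.931.
Mean = β/(α−1) = 29.6/8.1 = 3.654.

MAP = 2.931, posterior mean = 3.654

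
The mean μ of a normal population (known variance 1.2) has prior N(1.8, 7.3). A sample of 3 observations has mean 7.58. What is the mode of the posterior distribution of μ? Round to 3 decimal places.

7.280

Posterior for μ is Normal. Precision-weighted mean: (1/7.3·1.8 + 3/1.2·7.58) / (1/7.3 + 3/1.2) = 7.280.
A Normal posterior is symmetric, so mode = mean.
This is the posterior mode — the MAP estimate.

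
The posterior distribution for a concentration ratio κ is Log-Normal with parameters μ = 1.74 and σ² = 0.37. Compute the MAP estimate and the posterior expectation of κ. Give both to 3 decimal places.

Mode = exp(μ − σ²) = exp(1.37) = 3.935.
Mean = exp(μ + σ²/2) = exp(1.925) = 6.855.
Right-skewed posterior ⇒ mode < mean.

MAP estimate = 3.935, posterior expectation = 6.855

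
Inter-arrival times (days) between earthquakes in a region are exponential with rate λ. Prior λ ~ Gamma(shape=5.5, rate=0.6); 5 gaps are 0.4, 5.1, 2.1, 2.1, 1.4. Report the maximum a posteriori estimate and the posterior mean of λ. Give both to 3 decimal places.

λ_MAP = 0.812, E[λ|data] = 0.897

Σ times = 11.1. Posterior: Gamma(shape = 5.5+5 = 10.5, rate = 0.6+11.1 = 11.7).
Mode = (α−1)/β = 9.5/11.7 = 0.812.
Mean = α/β = 10.5/11.7 = 0.897.
The posterior is right-skewed, so the mean exceeds the mode.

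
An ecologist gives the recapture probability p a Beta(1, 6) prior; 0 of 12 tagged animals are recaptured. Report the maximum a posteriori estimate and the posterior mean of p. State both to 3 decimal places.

maximum a posteriori estimate = 0.000, posterior mean = 0.053

Posterior: Beta(1+0, 6+12) = Beta(1, 18).
Since α = 1 ≤ 1 and β > 1, the Beta density is monotone decreasing on [0,1]; the mode is at 0.
Mean = 1/(1+18) = 0.053.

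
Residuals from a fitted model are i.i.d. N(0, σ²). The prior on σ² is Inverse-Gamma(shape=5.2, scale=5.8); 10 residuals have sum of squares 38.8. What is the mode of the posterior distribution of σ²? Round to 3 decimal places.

Posterior: Inverse-Gamma(shape = 5.2+10/2 = 10.2, scale = 5.8+38.8/2 = 25.2).
Mode = β/(α+1) = 25.2/11.2 = 2.250.
Mean = β/(α−1) = 25.2/9.2 = 2.739.
This is the posterior mode — the MAP estimate.

2.250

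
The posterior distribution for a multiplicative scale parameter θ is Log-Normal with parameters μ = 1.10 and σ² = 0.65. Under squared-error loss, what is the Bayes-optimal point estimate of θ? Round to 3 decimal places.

4.158

Mode = exp(μ − σ²) = exp(0.45) = 1.568.
Mean = exp(μ + σ²/2) = exp(1.425) = 4.158.
Squared-error loss ⇒ the optimal estimator is the posterior mean.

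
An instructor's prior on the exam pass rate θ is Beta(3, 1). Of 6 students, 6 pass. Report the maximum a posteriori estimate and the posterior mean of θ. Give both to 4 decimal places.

Posterior: Beta(3+6, 1+0) = Beta(9, 1).
Since β = 1 ≤ 1 and α > 1, the Beta density is monotone increasing on [0,1]; the mode is at 1.
Mean = 9/(9+1) = 0.9000.
The posterior is left-skewed, so the mode exceeds the mean.

maximum a posteriori estimate = 1.0000, posterior mean = 0.9000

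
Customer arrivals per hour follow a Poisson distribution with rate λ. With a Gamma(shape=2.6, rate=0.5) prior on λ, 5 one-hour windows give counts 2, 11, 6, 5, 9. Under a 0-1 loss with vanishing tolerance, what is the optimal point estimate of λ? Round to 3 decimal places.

Σ counts = 33. Posterior: Gamma(shape = 2.6+33 = 35.6, rate = 0.5+5 = 5.5).
Mode = (α−1)/β = 34.6/5.5 = 6.291.
Mean = α/β = 35.6/5.5 = 6.473.
This is the posterior mode — the MAP estimate.

6.291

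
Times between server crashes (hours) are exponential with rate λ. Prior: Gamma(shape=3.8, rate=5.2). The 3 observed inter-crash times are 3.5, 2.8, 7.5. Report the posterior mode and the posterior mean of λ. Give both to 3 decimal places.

MAP = 0.305, posterior mean = 0.358

Σ times = 13.8. Posterior: Gamma(shape = 3.8+3 = 6.8, rate = 5.2+13.8 = 19.0).
Mode = (α−1)/β = 5.8/19.0 = 0.305.
Mean = α/β = 6.8/19.0 = 0.358.
The mean is pulled above the mode by the posterior's right skew.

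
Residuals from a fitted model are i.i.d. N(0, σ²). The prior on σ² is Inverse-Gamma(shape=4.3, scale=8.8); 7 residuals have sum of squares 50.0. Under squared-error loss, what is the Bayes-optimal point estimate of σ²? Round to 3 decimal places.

Posterior: Inverse-Gamma(shape = 4.3+7/2 = 7.8, scale = 8.8+50.0/2 = 33.8).
Mode = β/(α+1) = 33.8/8.8 = 3.841.
Mean = β/(α−1) = 33.8/6.8 = 4.971.
Squared-error loss ⇒ the optimal estimator is the posterior mean.

4.971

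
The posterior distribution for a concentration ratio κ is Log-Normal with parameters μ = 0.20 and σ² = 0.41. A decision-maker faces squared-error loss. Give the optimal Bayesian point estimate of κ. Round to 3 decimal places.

1.499

Mode = exp(μ − σ²) = exp(-0.21) = 0.811.
Mean = exp(μ + σ²/2) = exp(0.405) = 1.499.
Squared-error loss ⇒ the optimal estimator is the posterior mean.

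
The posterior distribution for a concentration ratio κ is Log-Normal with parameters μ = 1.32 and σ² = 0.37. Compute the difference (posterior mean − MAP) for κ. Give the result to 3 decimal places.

1.918

Mode = exp(μ − σ²) = exp(0.95) = 2.586.
Mean = exp(μ + σ²/2) = exp(1.505) = 4.504.
Difference = 4.504 − 2.586 = 1.918.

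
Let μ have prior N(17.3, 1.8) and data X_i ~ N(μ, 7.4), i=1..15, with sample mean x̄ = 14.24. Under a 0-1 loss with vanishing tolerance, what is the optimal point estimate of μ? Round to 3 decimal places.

Posterior for μ is Normal. Precision-weighted mean: (1/1.8·17.3 + 15/7.4·14.24) / (1/1.8 + 15/7.4) = 14.898.
A Normal posterior is symmetric, so mode = mean.
This is the posterior mode — the MAP estimate.

14.898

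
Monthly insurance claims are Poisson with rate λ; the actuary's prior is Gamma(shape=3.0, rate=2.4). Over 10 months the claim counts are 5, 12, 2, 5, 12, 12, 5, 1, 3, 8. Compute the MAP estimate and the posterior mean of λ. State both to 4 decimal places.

MAP: 5.4032. Posterior mean: 5.4839.

Σ counts = 65. Posterior: Gamma(shape = 3.0+65 = 68.0, rate = 2.4+10 = 12.4).
Mode = (α−1)/β = 67.0/12.4 = 5.4032.
Mean = α/β = 68.0/12.4 = 5.4839.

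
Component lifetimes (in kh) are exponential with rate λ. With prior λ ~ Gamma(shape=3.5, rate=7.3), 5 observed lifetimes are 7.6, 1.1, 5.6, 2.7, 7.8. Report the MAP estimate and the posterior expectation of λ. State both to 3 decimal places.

Σ times = 24.8. Posterior: Gamma(shape = 3.5+5 = 8.5, rate = 7.3+24.8 = 32.1).
Mode = (α−1)/β = 7.5/32.1 = 0.234.
Mean = α/β = 8.5/32.1 = 0.265.
Mean > mode: the posterior has a right tail.

MAP: 0.234. Posterior mean: 0.265.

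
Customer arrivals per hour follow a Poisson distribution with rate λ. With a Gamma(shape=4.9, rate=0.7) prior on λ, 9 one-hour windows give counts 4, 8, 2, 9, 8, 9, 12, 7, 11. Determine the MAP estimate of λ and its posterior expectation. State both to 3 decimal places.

Σ counts = 70. Posterior: Gamma(shape = 4.9+70 = 74.9, rate = 0.7+9 = 9.7).
Mode = (α−1)/β = 73.9/9.7 = 7.619.
Mean = α/β = 74.9/9.7 = 7.722.
Mean > mode: the posterior has a right tail.

MAP estimate = 7.619, posterior expectation = 7.722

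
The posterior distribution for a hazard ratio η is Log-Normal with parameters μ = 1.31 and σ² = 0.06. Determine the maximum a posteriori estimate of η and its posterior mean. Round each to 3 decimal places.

Mode = exp(μ − σ²) = exp(1.25) = 3.490.
Mean = exp(μ + σ²/2) = exp(1.340) = 3.819.

MAP: 3.490. Posterior mean: 3.819.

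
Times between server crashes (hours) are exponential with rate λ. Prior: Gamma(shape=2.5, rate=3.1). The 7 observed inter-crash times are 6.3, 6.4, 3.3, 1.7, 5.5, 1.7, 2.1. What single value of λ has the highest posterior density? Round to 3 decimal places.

Σ times = 27.0. Posterior: Gamma(shape = 2.5+7 = 9.5, rate = 3.1+27.0 = 30.1).
Mode = (α−1)/β = 8.5/30.1 = 0.282.
Mean = α/β = 9.5/30.1 = 0.316.
This is the posterior mode — the MAP estimate.

0.282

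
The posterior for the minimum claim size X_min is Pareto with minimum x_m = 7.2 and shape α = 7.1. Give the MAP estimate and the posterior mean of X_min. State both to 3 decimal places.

The Pareto density is strictly decreasing on [x_m, ∞), so the mode is x_m = 7.200.
Mean = α·x_m/(α−1) = 7.1·7.2/6.1 = 8.380.
The posterior is right-skewed, so the mean exceeds the mode.

MAP = 7.200, posterior mean = 8.380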